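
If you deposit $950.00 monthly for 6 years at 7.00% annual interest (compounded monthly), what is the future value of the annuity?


Future value of an ordinary annuity: FV = PMT × ((1 + r)^n − 1) / r
Monthly rate r = 0.07/12 ≈ 0.00583333, n = 72
FV = $950.00 × ((1 + 0.07/12)^72 − 1) / (0.07/12)
FV = $950.00 × 89.160944
FV = $84,702.90

FV = PMT × ((1+r)^n - 1)/r = $84,702.90


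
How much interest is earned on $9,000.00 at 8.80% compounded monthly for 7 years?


Compound interest earned = final amount − principal.
A = P(1 + r/n)^(nt) = $9,000.00 × (1 + 0.088/12)^(12 × 7) = $16,626.15
Interest = A − P = $16,626.15 − $9,000.00 = $7,626.15

Interest = A - P = $7,626.15


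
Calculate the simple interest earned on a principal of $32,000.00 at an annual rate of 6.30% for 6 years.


Simple interest formula: I = P × r × t
I = $32,000.00 × 0.063 × 6
I = $12,096.00

I = P × r × t = $12,096.00


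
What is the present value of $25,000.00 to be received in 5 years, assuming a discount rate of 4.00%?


Present value formula: PV = FV / (1 + r)^t
PV = $25,000.00 / (1 + 0.04)^5
PV = $25,000.00 / 1.216653
PV = $20,548.18

PV = FV / (1 + r)^t = $20,548.18


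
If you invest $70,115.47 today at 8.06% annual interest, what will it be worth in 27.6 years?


Future value formula: FV = PV × (1 + r)^t
FV = $70,115.47 × (1 + 0.0806)^27.6
FV = $70,115.47 × 8.4947966
FV = $595,616.66

FV = PV × (1 + r)^t = $595,616.66


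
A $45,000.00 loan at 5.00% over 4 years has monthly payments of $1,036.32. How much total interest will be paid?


Total paid over the life of the loan = PMT × n.
Total paid = $1,036.32 × 48 = $49,743.36
Total interest = total paid − principal = $49,743.36 − $45,000.00 = $4,743.36

Total interest = (PMT × n) - PV = $4,743.36


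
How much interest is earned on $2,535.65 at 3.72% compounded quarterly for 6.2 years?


Compound interest earned = final amount − principal.
A = P(1 + r/n)^(nt) = $2,535.65 × (1 + 0.0372/4)^(4 × 6.2) = $3,190.01
Interest = A − P = $3,190.01 − $2,535.65 = $654.36

Interest = A - P = $654.36


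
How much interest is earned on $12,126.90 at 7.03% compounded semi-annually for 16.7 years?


Compound interest earned = final amount − principal.
A = P(1 + r/n)^(nt) = $12,126.90 × (1 + 0.0703/2)^(2 × 16.7) = $38,446.74
Interest = A − P = $38,446.74 − $12,126.90 = $26,319.84

Interest = A - P = $26,319.84


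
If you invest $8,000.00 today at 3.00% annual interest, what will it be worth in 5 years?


Future value formula: FV = PV × (1 + r)^t
FV = $8,000.00 × (1 + 0.03)^5
FV = $8,000.00 × 1.159274
FV = $9,274.19

FV = PV × (1 + r)^t = $9,274.19


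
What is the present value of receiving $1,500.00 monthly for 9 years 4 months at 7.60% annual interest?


Present value of an ordinary annuity: PV = PMT × (1 − (1 + r)^(−n)) / r
Monthly rate r = 0.076/12 ≈ 0.00633333, n = 112
PV = $1,500.00 × (1 − (1 + 0.076/12)^(−112)) / (0.076/12)
PV = $1,500.00 × 80.040989
PV = $120,061.48

PV = PMT × (1-(1+r)^(-n))/r = $120,061.48


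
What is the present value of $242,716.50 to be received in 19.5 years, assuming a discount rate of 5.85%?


Present value formula: PV = FV / (1 + r)^t
PV = $242,716.50 / (1 + 0.0585)^19.5
PV = $242,716.50 / 3.0302036
PV = $80,099.07

PV = FV / (1 + r)^t = $80,099.07


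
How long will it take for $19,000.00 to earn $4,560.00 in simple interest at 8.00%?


Rearrange the simple interest formula for t:
I = P × r × t  ⇒  t = I / (P × r)
t = $4,560.00 / ($19,000.00 × 0.08)
t = 3

t = I/(P×r) = 3 years


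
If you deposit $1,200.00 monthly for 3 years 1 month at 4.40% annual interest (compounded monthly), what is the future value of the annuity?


Future value of an ordinary annuity: FV = PMT × ((1 + r)^n − 1) / r
Monthly rate r = 0.044/12 ≈ 0.00366667, n = 37
FV = $1,200.00 × ((1 + 0.044/12)^37 − 1) / (0.044/12)
FV = $1,200.00 × 39.549799
FV = $47,459.76

FV = PMT × ((1+r)^n - 1)/r = $47,459.76


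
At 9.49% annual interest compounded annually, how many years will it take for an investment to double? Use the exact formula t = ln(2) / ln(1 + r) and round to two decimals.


Doubling condition: (1 + r)^t = 2
Take ln of both sides: t × ln(1 + r) = ln(2)
t = ln(2) / ln(1 + r)
t = 0.693147 / 0.090663
t = 7.65

t = ln(2) / ln(1 + r) = 7.65 years


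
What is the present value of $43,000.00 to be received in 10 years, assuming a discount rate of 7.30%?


Present value formula: PV = FV / (1 + r)^t
PV = $43,000.00 / (1 + 0.073)^10
PV = $43,000.00 / 2.023006
PV = $21,255.50

PV = FV / (1 + r)^t = $21,255.50


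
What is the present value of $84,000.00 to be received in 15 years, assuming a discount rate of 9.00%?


Present value formula: PV = FV / (1 + r)^t
PV = $84,000.00 / (1 + 0.09)^15
PV = $84,000.00 / 3.642482
PV = $23,061.20

PV = FV / (1 + r)^t = $23,061.20


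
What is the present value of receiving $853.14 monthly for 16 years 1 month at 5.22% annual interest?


Present value of an ordinary annuity: PV = PMT × (1 − (1 + r)^(−n)) / r
Monthly rate r = 0.0522/12 = 0.00435, n = 193
PV = $853.14 × (1 − (1 + 0.0522/12)^(−193)) / (0.0522/12)
PV = $853.14 × 130.415646
PV = $111,262.80

PV = PMT × (1-(1+r)^(-n))/r = $111,262.80


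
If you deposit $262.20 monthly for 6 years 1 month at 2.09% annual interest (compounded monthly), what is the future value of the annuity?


Future value of an ordinary annuity: FV = PMT × ((1 + r)^n − 1) / r
Monthly rate r = 0.0209/12 ≈ 0.00174167, n = 73
FV = $262.20 × ((1 + 0.0209/12)^73 − 1) / (0.0209/12)
FV = $262.20 × 77.771657
FV = $20,391.73

FV = PMT × ((1+r)^n - 1)/r = $20,391.73


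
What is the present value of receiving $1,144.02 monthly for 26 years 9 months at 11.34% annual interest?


Present value of an ordinary annuity: PV = PMT × (1 − (1 + r)^(−n)) / r
Monthly rate r = 0.1134/12 = 0.00945, n = 321
PV = $1,144.02 × (1 − (1 + 0.1134/12)^(−321)) / (0.1134/12)
PV = $1,144.02 × 100.651857
PV = $115,147.74

PV = PMT × (1-(1+r)^(-n))/r = $115,147.74


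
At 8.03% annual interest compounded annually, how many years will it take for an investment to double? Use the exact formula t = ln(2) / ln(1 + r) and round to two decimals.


Doubling condition: (1 + r)^t = 2
Take ln of both sides: t × ln(1 + r) = ln(2)
t = ln(2) / ln(1 + r)
t = 0.693147 / 0.077239
t = 8.97

t = ln(2) / ln(1 + r) = 8.97 years


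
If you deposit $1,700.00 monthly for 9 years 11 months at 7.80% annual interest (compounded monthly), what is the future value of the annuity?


Future value of an ordinary annuity: FV = PMT × ((1 + r)^n − 1) / r
Monthly rate r = 0.078/12 = 0.0065, n = 119
FV = $1,700.00 × ((1 + 0.078/12)^119 − 1) / (0.078/12)
FV = $1,700.00 × 178.757006
FV = $303,886.91

FV = PMT × ((1+r)^n - 1)/r = $303,886.91


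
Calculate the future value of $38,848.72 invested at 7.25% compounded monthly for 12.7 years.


Compound interest formula: A = P(1 + r/n)^(nt)
A = $38,848.72 × (1 + 0.0725/12)^(12 × 12.7)
Growth factor: (1 + 0.0725/12)^152.4 = 2.50422604
A = $38,848.72 × 2.50422604
A = $97,285.98

A = P(1 + r/n)^(nt) = $97,285.98


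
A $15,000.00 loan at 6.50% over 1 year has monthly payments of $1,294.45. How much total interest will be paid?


Total paid over the life of the loan = PMT × n.
Total paid = $1,294.45 × 12 = $15,533.40
Total interest = total paid − principal = $15,533.40 − $15,000.00 = $533.40

Total interest = (PMT × n) - PV = $533.40


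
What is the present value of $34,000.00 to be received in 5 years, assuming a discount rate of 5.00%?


Present value formula: PV = FV / (1 + r)^t
PV = $34,000.00 / (1 + 0.05)^5
PV = $34,000.00 / 1.2762816
PV = $26,639.89

PV = FV / (1 + r)^t = $26,639.89


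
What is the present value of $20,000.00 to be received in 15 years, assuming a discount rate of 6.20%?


Present value formula: PV = FV / (1 + r)^t
PV = $20,000.00 / (1 + 0.062)^15
PV = $20,000.00 / 2.465289
PV = $8,112.64

PV = FV / (1 + r)^t = $8,112.64


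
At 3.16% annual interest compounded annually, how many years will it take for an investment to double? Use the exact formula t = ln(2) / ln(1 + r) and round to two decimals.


Doubling condition: (1 + r)^t = 2
Take ln of both sides: t × ln(1 + r) = ln(2)
t = ln(2) / ln(1 + r)
t = 0.693147 / 0.031111
t = 22.28

t = ln(2) / ln(1 + r) = 22.28 years


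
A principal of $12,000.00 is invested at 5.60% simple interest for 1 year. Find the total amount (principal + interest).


Total amount formula: A = P(1 + rt) = P + P·r·t
Interest: I = P × r × t = $12,000.00 × 0.056 × 1 = $672.00
A = P + I = $12,000.00 + $672.00 = $12,672.00

A = P + I = P(1 + rt) = $12,672.00


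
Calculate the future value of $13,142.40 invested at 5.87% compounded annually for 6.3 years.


Compound interest formula: A = P(1 + r/n)^(nt)
A = $13,142.40 × (1 + 0.0587/1)^(1 × 6.3)
Growth factor: (1 + 0.0587/1)^6.3 = 1.4324166
A = $13,142.40 × 1.4324166
A = $18,825.39

A = P(1 + r/n)^(nt) = $18,825.39


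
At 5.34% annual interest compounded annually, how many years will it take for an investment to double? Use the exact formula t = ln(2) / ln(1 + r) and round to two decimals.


Doubling condition: (1 + r)^t = 2
Take ln of both sides: t × ln(1 + r) = ln(2)
t = ln(2) / ln(1 + r)
t = 0.693147 / 0.052023
t = 13.32

t = ln(2) / ln(1 + r) = 13.32 years


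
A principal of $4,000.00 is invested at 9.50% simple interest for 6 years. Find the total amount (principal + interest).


Total amount formula: A = P(1 + rt) = P + P·r·t
Interest: I = P × r × t = $4,000.00 × 0.095 × 6 = $2,280.00
A = P + I = $4,000.00 + $2,280.00 = $6,280.00

A = P + I = P(1 + rt) = $6,280.00


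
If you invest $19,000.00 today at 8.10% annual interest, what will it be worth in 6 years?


Future value formula: FV = PV × (1 + r)^t
FV = $19,000.00 × (1 + 0.081)^6
FV = $19,000.00 × 1.5957107
FV = $30,318.50

FV = PV × (1 + r)^t = $30,318.50


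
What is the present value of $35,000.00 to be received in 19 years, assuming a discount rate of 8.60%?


Present value formula: PV = FV / (1 + r)^t
PV = $35,000.00 / (1 + 0.086)^19
PV = $35,000.00 / 4.794758
PV = $7,299.64

PV = FV / (1 + r)^t = $7,299.64


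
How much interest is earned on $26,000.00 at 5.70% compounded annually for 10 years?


Compound interest earned = final amount − principal.
A = P(1 + r/n)^(nt) = $26,000.00 × (1 + 0.057/1)^(1 × 10) = $45,260.90
Interest = A − P = $45,260.90 − $26,000.00 = $19,260.90

Interest = A - P = $19,260.90


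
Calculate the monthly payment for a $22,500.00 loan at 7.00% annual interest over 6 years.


Loan payment formula: PMT = PV × r / (1 − (1 + r)^(−n))
Monthly rate r = 0.07/12 ≈ 0.00583333, n = 72 months
Denominator: 1 − (1 + 0.07/12)^(−72) = 0.342151
PMT = $22,500.00 × (0.07/12) / 0.342151
PMT = $383.60 per month

PMT = PV × r / (1-(1+r)^(-n)) = $383.60/month


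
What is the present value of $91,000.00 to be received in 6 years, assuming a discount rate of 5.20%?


Present value formula: PV = FV / (1 + r)^t
PV = $91,000.00 / (1 + 0.052)^6
PV = $91,000.00 / 1.35548414
PV = $67,134.68

PV = FV / (1 + r)^t = $67,134.68


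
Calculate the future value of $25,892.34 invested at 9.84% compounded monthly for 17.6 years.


Compound interest formula: A = P(1 + r/n)^(nt)
A = $25,892.34 × (1 + 0.0984/12)^(12 × 17.6)
Growth factor: (1 + 0.0984/12)^211.2 = 5.6112754
A = $25,892.34 × 5.6112754
A = $145,289.05

A = P(1 + r/n)^(nt) = $145,289.05


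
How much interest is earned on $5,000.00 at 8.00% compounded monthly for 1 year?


Compound interest earned = final amount − principal.
A = P(1 + r/n)^(nt) = $5,000.00 × (1 + 0.08/12)^(12 × 1) = $5,415.00
Interest = A − P = $5,415.00 − $5,000.00 = $415.00

Interest = A - P = $415.00


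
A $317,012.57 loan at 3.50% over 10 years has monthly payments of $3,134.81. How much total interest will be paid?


Total paid over the life of the loan = PMT × n.
Total paid = $3,134.81 × 120 = $376,177.20
Total interest = total paid − principal = $376,177.20 − $317,012.57 = $59,164.63

Total interest = (PMT × n) - PV = $59,164.63


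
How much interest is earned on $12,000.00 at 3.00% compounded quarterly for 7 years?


Compound interest earned = final amount − principal.
A = P(1 + r/n)^(nt) = $12,000.00 × (1 + 0.03/4)^(4 × 7) = $14,792.54
Interest = A − P = $14,792.54 − $12,000.00 = $2,792.54

Interest = A - P = $2,792.54


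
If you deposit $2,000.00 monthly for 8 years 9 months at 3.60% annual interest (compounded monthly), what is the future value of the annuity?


Future value of an ordinary annuity: FV = PMT × ((1 + r)^n − 1) / r
Monthly rate r = 0.036/12 = 0.003, n = 105
FV = $2,000.00 × ((1 + 0.036/12)^105 − 1) / (0.036/12)
FV = $2,000.00 × 123.204436
FV = $246,408.87

FV = PMT × ((1+r)^n - 1)/r = $246,408.87


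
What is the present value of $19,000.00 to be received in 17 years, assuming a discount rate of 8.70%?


Present value formula: PV = FV / (1 + r)^t
PV = $19,000.00 / (1 + 0.087)^17
PV = $19,000.00 / 4.129545
PV = $4,600.99

PV = FV / (1 + r)^t = $4,600.99


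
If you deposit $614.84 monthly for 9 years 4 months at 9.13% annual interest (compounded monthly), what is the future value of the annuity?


Future value of an ordinary annuity: FV = PMT × ((1 + r)^n − 1) / r
Monthly rate r = 0.0913/12 ≈ 0.00760833, n = 112
FV = $614.84 × ((1 + 0.0913/12)^112 − 1) / (0.0913/12)
FV = $614.84 × 175.740645
FV = $108,052.38

FV = PMT × ((1+r)^n - 1)/r = $108,052.38


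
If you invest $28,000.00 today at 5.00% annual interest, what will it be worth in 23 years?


Future value formula: FV = PV × (1 + r)^t
FV = $28,000.00 × (1 + 0.05)^23
FV = $28,000.00 × 3.071524
FV = $86,002.67

FV = PV × (1 + r)^t = $86,002.67


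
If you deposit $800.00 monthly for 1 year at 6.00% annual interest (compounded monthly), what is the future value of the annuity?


Future value of an ordinary annuity: FV = PMT × ((1 + r)^n − 1) / r
Monthly rate r = 0.06/12 = 0.005, n = 12
FV = $800.00 × ((1 + 0.06/12)^12 − 1) / (0.06/12)
FV = $800.00 × 12.335562
FV = $9,868.45

FV = PMT × ((1+r)^n - 1)/r = $9,868.45


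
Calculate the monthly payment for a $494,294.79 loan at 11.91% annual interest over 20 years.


Loan payment formula: PMT = PV × r / (1 − (1 + r)^(−n))
Monthly rate r = 0.1191/12 = 0.009925, n = 240 months
Denominator: 1 − (1 + 0.1191/12)^(−240) = 0.906543
PMT = $494,294.79 × (0.1191/12) / 0.906543
PMT = $5,411.63 per month

PMT = PV × r / (1-(1+r)^(-n)) = $5,411.63/month


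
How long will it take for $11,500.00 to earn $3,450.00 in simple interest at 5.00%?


Rearrange the simple interest formula for t:
I = P × r × t  ⇒  t = I / (P × r)
t = $3,450.00 / ($11,500.00 × 0.05)
t = 6

t = I/(P×r) = 6 years


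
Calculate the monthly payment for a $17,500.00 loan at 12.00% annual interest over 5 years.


Loan payment formula: PMT = PV × r / (1 − (1 + r)^(−n))
Monthly rate r = 0.12/12 = 0.01, n = 60 months
Denominator: 1 − (1 + 0.12/12)^(−60) = 0.449550
PMT = $17,500.00 × (0.12/12) / 0.449550
PMT = $389.28 per month

PMT = PV × r / (1-(1+r)^(-n)) = $389.28/month


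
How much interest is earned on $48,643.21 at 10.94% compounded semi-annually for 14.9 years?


Compound interest earned = final amount − principal.
A = P(1 + r/n)^(nt) = $48,643.21 × (1 + 0.1094/2)^(2 × 14.9) = $237,829.00
Interest = A − P = $237,829.00 − $48,643.21 = $189,185.79

Interest = A - P = $189,185.79


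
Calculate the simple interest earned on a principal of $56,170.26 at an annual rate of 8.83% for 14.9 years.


Simple interest formula: I = P × r × t
I = $56,170.26 × 0.0883 × 14.9
I = $73,901.53

I = P × r × t = $73,901.53


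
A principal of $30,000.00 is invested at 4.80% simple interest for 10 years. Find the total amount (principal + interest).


Total amount formula: A = P(1 + rt) = P + P·r·t
Interest: I = P × r × t = $30,000.00 × 0.048 × 10 = $14,400.00
A = P + I = $30,000.00 + $14,400.00 = $44,400.00

A = P + I = P(1 + rt) = $44,400.00


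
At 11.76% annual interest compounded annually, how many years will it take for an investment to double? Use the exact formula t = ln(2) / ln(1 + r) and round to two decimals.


Doubling condition: (1 + r)^t = 2
Take ln of both sides: t × ln(1 + r) = ln(2)
t = ln(2) / ln(1 + r)
t = 0.693147 / 0.111184
t = 6.23

t = ln(2) / ln(1 + r) = 6.23 years


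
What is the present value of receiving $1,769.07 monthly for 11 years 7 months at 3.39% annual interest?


Present value of an ordinary annuity: PV = PMT × (1 − (1 + r)^(−n)) / r
Monthly rate r = 0.0339/12 = 0.002825, n = 139
PV = $1,769.07 × (1 − (1 + 0.0339/12)^(−139)) / (0.0339/12)
PV = $1,769.07 × 114.824037
PV = $203,131.76

PV = PMT × (1-(1+r)^(-n))/r = $203,131.76


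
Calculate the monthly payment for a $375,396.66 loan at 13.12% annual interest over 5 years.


Loan payment formula: PMT = PV × r / (1 − (1 + r)^(−n))
Monthly rate r = 0.1312/12 ≈ 0.01093333, n = 60 months
Denominator: 1 − (1 + 0.1312/12)^(−60) = 0.479226
PMT = $375,396.66 × (0.1312/12) / 0.479226
PMT = $8,564.51 per month

PMT = PV × r / (1-(1+r)^(-n)) = $8,564.51/month


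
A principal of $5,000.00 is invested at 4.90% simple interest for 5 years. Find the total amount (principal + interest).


Total amount formula: A = P(1 + rt) = P + P·r·t
Interest: I = P × r × t = $5,000.00 × 0.049 × 5 = $1,225.00
A = P + I = $5,000.00 + $1,225.00 = $6,225.00

A = P + I = P(1 + rt) = $6,225.00


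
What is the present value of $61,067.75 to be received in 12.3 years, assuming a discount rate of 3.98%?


Present value formula: PV = FV / (1 + r)^t
PV = $61,067.75 / (1 + 0.0398)^12.3
PV = $61,067.75 / 1.616154
PV = $37,785.85

PV = FV / (1 + r)^t = $37,785.85


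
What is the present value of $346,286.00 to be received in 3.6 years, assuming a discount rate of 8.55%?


Present value formula: PV = FV / (1 + r)^t
PV = $346,286.00 / (1 + 0.0855)^3.6
PV = $346,286.00 / 1.3435919
PV = $257,731.53

PV = FV / (1 + r)^t = $257,731.53


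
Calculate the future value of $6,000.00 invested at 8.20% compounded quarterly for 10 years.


Compound interest formula: A = P(1 + r/n)^(nt)
A = $6,000.00 × (1 + 0.082/4)^(4 × 10)
Growth factor: (1 + 0.082/4)^40 = 2.251751
A = $6,000.00 × 2.251751
A = $13,510.51

A = P(1 + r/n)^(nt) = $13,510.51


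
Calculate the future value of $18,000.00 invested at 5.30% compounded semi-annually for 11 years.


Compound interest formula: A = P(1 + r/n)^(nt)
A = $18,000.00 × (1 + 0.053/2)^(2 × 11)
Growth factor: (1 + 0.053/2)^22 = 1.777858
A = $18,000.00 × 1.777858
A = $32,001.44

A = P(1 + r/n)^(nt) = $32,001.44


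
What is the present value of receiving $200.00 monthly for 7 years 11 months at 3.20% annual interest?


Present value of an ordinary annuity: PV = PMT × (1 − (1 + r)^(−n)) / r
Monthly rate r = 0.032/12 ≈ 0.00266667, n = 95
PV = $200.00 × (1 − (1 + 0.032/12)^(−95)) / (0.032/12)
PV = $200.00 × 83.8234247
PV = $16,764.68

PV = PMT × (1-(1+r)^(-n))/r = $16,764.68


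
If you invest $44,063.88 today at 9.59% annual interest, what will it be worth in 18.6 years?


Future value formula: FV = PV × (1 + r)^t
FV = $44,063.88 × (1 + 0.0959)^18.6
FV = $44,063.88 × 5.492110
FV = $242,003.68

FV = PV × (1 + r)^t = $242,003.68


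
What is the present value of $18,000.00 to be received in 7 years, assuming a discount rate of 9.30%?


Present value formula: PV = FV / (1 + r)^t
PV = $18,000.00 / (1 + 0.093)^7
PV = $18,000.00 / 1.863550
PV = $9,658.98

PV = FV / (1 + r)^t = $9,658.98


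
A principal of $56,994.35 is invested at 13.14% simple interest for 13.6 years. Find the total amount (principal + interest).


Total amount formula: A = P(1 + rt) = P + P·r·t
Interest: I = P × r × t = $56,994.35 × 0.1314 × 13.6 = $101,851.18
A = P + I = $56,994.35 + $101,851.18 = $158,845.53

A = P + I = P(1 + rt) = $158,845.53


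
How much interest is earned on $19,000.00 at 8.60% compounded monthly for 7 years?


Compound interest earned = final amount − principal.
A = P(1 + r/n)^(nt) = $19,000.00 × (1 + 0.086/12)^(12 × 7) = $34,615.17
Interest = A − P = $34,615.17 − $19,000.00 = $15,615.17

Interest = A - P = $15,615.17


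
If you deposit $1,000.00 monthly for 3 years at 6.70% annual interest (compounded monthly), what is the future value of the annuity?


Future value of an ordinary annuity: FV = PMT × ((1 + r)^n − 1) / r
Monthly rate r = 0.067/12 ≈ 0.00558333, n = 36
FV = $1,000.00 × ((1 + 0.067/12)^36 − 1) / (0.067/12)
FV = $1,000.00 × 39.750709
FV = $39,750.71

FV = PMT × ((1+r)^n - 1)/r = $39,750.71


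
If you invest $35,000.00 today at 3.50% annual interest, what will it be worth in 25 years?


Future value formula: FV = PV × (1 + r)^t
FV = $35,000.00 × (1 + 0.035)^25
FV = $35,000.00 × 2.36324498
FV = $82,713.57

FV = PV × (1 + r)^t = $82,713.57


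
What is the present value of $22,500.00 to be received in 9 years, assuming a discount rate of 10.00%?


Present value formula: PV = FV / (1 + r)^t
PV = $22,500.00 / (1 + 0.1)^9
PV = $22,500.00 / 2.357948
PV = $9,542.20

PV = FV / (1 + r)^t = $9,542.20


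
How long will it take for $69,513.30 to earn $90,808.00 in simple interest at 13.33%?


Rearrange the simple interest formula for t:
I = P × r × t  ⇒  t = I / (P × r)
t = $90,808.00 / ($69,513.30 × 0.1333)
t = 9.8

t = I/(P×r) = 9.8 years


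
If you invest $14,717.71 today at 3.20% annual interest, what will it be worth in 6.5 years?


Future value formula: FV = PV × (1 + r)^t
FV = $14,717.71 × (1 + 0.032)^6.5
FV = $14,717.71 × 1.227208
FV = $18,061.69

FV = PV × (1 + r)^t = $18,061.69


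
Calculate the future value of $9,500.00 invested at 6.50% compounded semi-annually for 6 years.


Compound interest formula: A = P(1 + r/n)^(nt)
A = $9,500.00 × (1 + 0.065/2)^(2 × 6)
Growth factor: (1 + 0.065/2)^12 = 1.4678468
A = $9,500.00 × 1.4678468
A = $13,944.54

A = P(1 + r/n)^(nt) = $13,944.54


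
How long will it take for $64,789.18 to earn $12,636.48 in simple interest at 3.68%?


Rearrange the simple interest formula for t:
I = P × r × t  ⇒  t = I / (P × r)
t = $12,636.48 / ($64,789.18 × 0.0368)
t = 5.3

t = I/(P×r) = 5.3 years


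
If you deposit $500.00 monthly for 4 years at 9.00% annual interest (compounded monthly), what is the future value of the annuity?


Future value of an ordinary annuity: FV = PMT × ((1 + r)^n − 1) / r
Monthly rate r = 0.09/12 = 0.0075, n = 48
FV = $500.00 × ((1 + 0.09/12)^48 − 1) / (0.09/12)
FV = $500.00 × 57.520711
FV = $28,760.36

FV = PMT × ((1+r)^n - 1)/r = $28,760.36


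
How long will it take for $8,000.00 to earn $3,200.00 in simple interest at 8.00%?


Rearrange the simple interest formula for t:
I = P × r × t  ⇒  t = I / (P × r)
t = $3,200.00 / ($8,000.00 × 0.08)
t = 5

t = I/(P×r) = 5 years


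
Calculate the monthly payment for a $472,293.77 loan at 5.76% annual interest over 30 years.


Loan payment formula: PMT = PV × r / (1 − (1 + r)^(−n))
Monthly rate r = 0.0576/12 = 0.0048, n = 360 months
Denominator: 1 − (1 + 0.0576/12)^(−360) = 0.821625
PMT = $472,293.77 × (0.0576/12) / 0.821625
PMT = $2,759.18 per month

PMT = PV × r / (1-(1+r)^(-n)) = $2,759.18/month


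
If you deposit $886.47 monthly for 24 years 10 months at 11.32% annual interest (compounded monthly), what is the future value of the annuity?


Future value of an ordinary annuity: FV = PMT × ((1 + r)^n − 1) / r
Monthly rate r = 0.1132/12 ≈ 0.00943333, n = 298
FV = $886.47 × ((1 + 0.1132/12)^298 − 1) / (0.1132/12)
FV = $886.47 × 1633.683806
FV = $1,448,211.68

FV = PMT × ((1+r)^n - 1)/r = $1,448,211.68


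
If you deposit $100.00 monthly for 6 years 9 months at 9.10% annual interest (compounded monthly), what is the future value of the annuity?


Future value of an ordinary annuity: FV = PMT × ((1 + r)^n − 1) / r
Monthly rate r = 0.091/12 ≈ 0.00758333, n = 81
FV = $100.00 × ((1 + 0.091/12)^81 − 1) / (0.091/12)
FV = $100.00 × 111.295622
FV = $11,129.56

FV = PMT × ((1+r)^n - 1)/r = $11,129.56


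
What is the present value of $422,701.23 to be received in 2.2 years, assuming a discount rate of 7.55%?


Present value formula: PV = FV / (1 + r)^t
PV = $422,701.23 / (1 + 0.0755)^2.2
PV = $422,701.23 / 1.17366165
PV = $360,155.95

PV = FV / (1 + r)^t = $360,155.95


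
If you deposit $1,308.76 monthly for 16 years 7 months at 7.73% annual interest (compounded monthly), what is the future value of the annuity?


Future value of an ordinary annuity: FV = PMT × ((1 + r)^n − 1) / r
Monthly rate r = 0.0773/12 ≈ 0.00644167, n = 199
FV = $1,308.76 × ((1 + 0.0773/12)^199 − 1) / (0.0773/12)
FV = $1,308.76 × 401.862772
FV = $525,941.92

FV = PMT × ((1+r)^n - 1)/r = $525,941.92


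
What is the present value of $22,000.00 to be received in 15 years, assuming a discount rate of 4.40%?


Present value formula: PV = FV / (1 + r)^t
PV = $22,000.00 / (1 + 0.044)^15
PV = $22,000.00 / 1.907689
PV = $11,532.28

PV = FV / (1 + r)^t = $11,532.28


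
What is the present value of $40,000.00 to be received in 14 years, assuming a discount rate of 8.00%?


Present value formula: PV = FV / (1 + r)^t
PV = $40,000.00 / (1 + 0.08)^14
PV = $40,000.00 / 2.937194
PV = $13,618.44

PV = FV / (1 + r)^t = $13,618.44


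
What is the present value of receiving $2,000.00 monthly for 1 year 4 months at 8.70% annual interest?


Present value of an ordinary annuity: PV = PMT × (1 − (1 + r)^(−n)) / r
Monthly rate r = 0.087/12 = 0.00725, n = 16
PV = $2,000.00 × (1 − (1 + 0.087/12)^(−16)) / (0.087/12)
PV = $2,000.00 × 15.055456
PV = $30,110.91

PV = PMT × (1-(1+r)^(-n))/r = $30,110.91


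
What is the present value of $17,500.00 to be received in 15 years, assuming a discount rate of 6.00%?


Present value formula: PV = FV / (1 + r)^t
PV = $17,500.00 / (1 + 0.06)^15
PV = $17,500.00 / 2.396558
PV = $7,302.14

PV = FV / (1 + r)^t = $7,302.14


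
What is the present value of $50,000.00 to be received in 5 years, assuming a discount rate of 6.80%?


Present value formula: PV = FV / (1 + r)^t
PV = $50,000.00 / (1 + 0.068)^5
PV = $50,000.00 / 1.3894927
PV = $35,984.36

PV = FV / (1 + r)^t = $35,984.36


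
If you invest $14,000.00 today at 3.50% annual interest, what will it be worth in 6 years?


Future value formula: FV = PV × (1 + r)^t
FV = $14,000.00 × (1 + 0.035)^6
FV = $14,000.00 × 1.229255
FV = $17,209.57

FV = PV × (1 + r)^t = $17,209.57


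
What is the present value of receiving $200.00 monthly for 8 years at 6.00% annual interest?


Present value of an ordinary annuity: PV = PMT × (1 − (1 + r)^(−n)) / r
Monthly rate r = 0.06/12 = 0.005, n = 96
PV = $200.00 × (1 − (1 + 0.06/12)^(−96)) / (0.06/12)
PV = $200.00 × 76.095218
PV = $15,219.04

PV = PMT × (1-(1+r)^(-n))/r = $15,219.04


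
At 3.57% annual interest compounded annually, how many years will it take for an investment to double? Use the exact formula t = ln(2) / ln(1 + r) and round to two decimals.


Doubling condition: (1 + r)^t = 2
Take ln of both sides: t × ln(1 + r) = ln(2)
t = ln(2) / ln(1 + r)
t = 0.693147 / 0.035078
t = 19.76

t = ln(2) / ln(1 + r) = 19.76 years


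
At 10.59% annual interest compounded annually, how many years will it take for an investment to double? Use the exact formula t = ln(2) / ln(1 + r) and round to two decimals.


Doubling condition: (1 + r)^t = 2
Take ln of both sides: t × ln(1 + r) = ln(2)
t = ln(2) / ln(1 + r)
t = 0.693147 / 0.100659
t = 6.89

t = ln(2) / ln(1 + r) = 6.89 years


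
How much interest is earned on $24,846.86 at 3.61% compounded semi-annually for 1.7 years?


Compound interest earned = final amount − principal.
A = P(1 + r/n)^(nt) = $24,846.86 × (1 + 0.0361/2)^(2 × 1.7) = $26,405.02
Interest = A − P = $26,405.02 − $24,846.86 = $1,558.16

Interest = A - P = $1,558.16


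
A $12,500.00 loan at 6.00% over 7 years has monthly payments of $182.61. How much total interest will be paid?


Total paid over the life of the loan = PMT × n.
Total paid = $182.61 × 84 = $15,339.24
Total interest = total paid − principal = $15,339.24 − $12,500.00 = $2,839.24

Total interest = (PMT × n) - PV = $2,839.24


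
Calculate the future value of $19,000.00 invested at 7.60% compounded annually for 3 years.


Compound interest formula: A = P(1 + r/n)^(nt)
A = $19,000.00 × (1 + 0.076/1)^(1 × 3)
Growth factor: (1 + 0.076/1)^3 = 1.245767
A = $19,000.00 × 1.245767
A = $23,669.57

A = P(1 + r/n)^(nt) = $23,669.57


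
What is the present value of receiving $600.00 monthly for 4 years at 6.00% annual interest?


Present value of an ordinary annuity: PV = PMT × (1 − (1 + r)^(−n)) / r
Monthly rate r = 0.06/12 = 0.005, n = 48
PV = $600.00 × (1 − (1 + 0.06/12)^(−48)) / (0.06/12)
PV = $600.00 × 42.580318
PV = $25,548.19

PV = PMT × (1-(1+r)^(-n))/r = $25,548.19


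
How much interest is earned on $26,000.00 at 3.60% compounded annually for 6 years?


Compound interest earned = final amount − principal.
A = P(1 + r/n)^(nt) = $26,000.00 × (1 + 0.036/1)^(1 × 6) = $32,146.37
Interest = A − P = $32,146.37 − $26,000.00 = $6,146.37

Interest = A - P = $6,146.37


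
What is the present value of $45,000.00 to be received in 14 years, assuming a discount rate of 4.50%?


Present value formula: PV = FV / (1 + r)^t
PV = $45,000.00 / (1 + 0.045)^14
PV = $45,000.00 / 1.851945
PV = $24,298.78

PV = FV / (1 + r)^t = $24,298.78


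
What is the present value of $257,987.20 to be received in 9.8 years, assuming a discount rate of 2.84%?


Present value formula: PV = FV / (1 + r)^t
PV = $257,987.20 / (1 + 0.0284)^9.8
PV = $257,987.20 / 1.3157951
PV = $196,069.43

PV = FV / (1 + r)^t = $196,069.43


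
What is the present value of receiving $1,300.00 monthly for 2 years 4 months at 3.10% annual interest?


Present value of an ordinary annuity: PV = PMT × (1 − (1 + r)^(−n)) / r
Monthly rate r = 0.031/12 ≈ 0.00258333, n = 28
PV = $1,300.00 × (1 − (1 + 0.031/12)^(−28)) / (0.031/12)
PV = $1,300.00 × 26.977728
PV = $35,071.05

PV = PMT × (1-(1+r)^(-n))/r = $35,071.05


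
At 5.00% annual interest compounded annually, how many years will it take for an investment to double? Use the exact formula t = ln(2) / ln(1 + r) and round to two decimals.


Doubling condition: (1 + r)^t = 2
Take ln of both sides: t × ln(1 + r) = ln(2)
t = ln(2) / ln(1 + r)
t = 0.693147 / 0.048790
t = 14.21

t = ln(2) / ln(1 + r) = 14.21 years


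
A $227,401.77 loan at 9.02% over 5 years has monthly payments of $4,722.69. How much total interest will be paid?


Total paid over the life of the loan = PMT × n.
Total paid = $4,722.69 × 60 = $283,361.40
Total interest = total paid − principal = $283,361.40 − $227,401.77 = $55,959.63

Total interest = (PMT × n) - PV = $55,959.63


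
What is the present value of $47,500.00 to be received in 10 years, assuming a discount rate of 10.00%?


Present value formula: PV = FV / (1 + r)^t
PV = $47,500.00 / (1 + 0.1)^10
PV = $47,500.00 / 2.593742
PV = $18,313.31

PV = FV / (1 + r)^t = $18,313.31


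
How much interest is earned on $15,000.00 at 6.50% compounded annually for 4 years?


Compound interest earned = final amount − principal.
A = P(1 + r/n)^(nt) = $15,000.00 × (1 + 0.065/1)^(1 × 4) = $19,297.00
Interest = A − P = $19,297.00 − $15,000.00 = $4,297.00

Interest = A - P = $4,297.00


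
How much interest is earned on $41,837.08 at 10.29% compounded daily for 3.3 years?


Compound interest earned = final amount − principal.
A = P(1 + r/n)^(nt) = $41,837.08 × (1 + 0.1029/365)^(365 × 3.3) = $58,750.82
Interest = A − P = $58,750.82 − $41,837.08 = $16,913.74

Interest = A - P = $16,913.74


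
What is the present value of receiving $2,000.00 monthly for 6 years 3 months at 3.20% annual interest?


Present value of an ordinary annuity: PV = PMT × (1 − (1 + r)^(−n)) / r
Monthly rate r = 0.032/12 ≈ 0.00266667, n = 75
PV = $2,000.00 × (1 − (1 + 0.032/12)^(−75)) / (0.032/12)
PV = $2,000.00 × 67.894229
PV = $135,788.46

PV = PMT × (1-(1+r)^(-n))/r = $135,788.46


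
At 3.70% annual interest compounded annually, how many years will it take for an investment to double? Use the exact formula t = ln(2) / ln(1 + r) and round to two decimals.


Doubling condition: (1 + r)^t = 2
Take ln of both sides: t × ln(1 + r) = ln(2)
t = ln(2) / ln(1 + r)
t = 0.693147 / 0.036332
t = 19.08

t = ln(2) / ln(1 + r) = 19.08 years


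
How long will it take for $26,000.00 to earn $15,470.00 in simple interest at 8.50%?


Rearrange the simple interest formula for t:
I = P × r × t  ⇒  t = I / (P × r)
t = $15,470.00 / ($26,000.00 × 0.085)
t = 7

t = I/(P×r) = 7 years


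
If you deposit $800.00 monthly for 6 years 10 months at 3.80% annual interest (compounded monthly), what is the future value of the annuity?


Future value of an ordinary annuity: FV = PMT × ((1 + r)^n − 1) / r
Monthly rate r = 0.038/12 ≈ 0.00316667, n = 82
FV = $800.00 × ((1 + 0.038/12)^82 − 1) / (0.038/12)
FV = $800.00 × 93.462960
FV = $74,770.37

FV = PMT × ((1+r)^n - 1)/r = $74,770.37


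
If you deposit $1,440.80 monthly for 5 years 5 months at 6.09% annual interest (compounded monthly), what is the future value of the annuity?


Future value of an ordinary annuity: FV = PMT × ((1 + r)^n − 1) / r
Monthly rate r = 0.0609/12 = 0.005075, n = 65
FV = $1,440.80 × ((1 + 0.0609/12)^65 − 1) / (0.0609/12)
FV = $1,440.80 × 76.775271
FV = $110,617.81

FV = PMT × ((1+r)^n - 1)/r = $110,617.81


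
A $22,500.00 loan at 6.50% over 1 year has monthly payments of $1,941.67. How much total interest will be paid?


Total paid over the life of the loan = PMT × n.
Total paid = $1,941.67 × 12 = $23,300.04
Total interest = total paid − principal = $23,300.04 − $22,500.00 = $800.04

Total interest = (PMT × n) - PV = $800.04


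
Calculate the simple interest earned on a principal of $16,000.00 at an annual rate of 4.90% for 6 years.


Simple interest formula: I = P × r × t
I = $16,000.00 × 0.049 × 6
I = $4,704.00

I = P × r × t = $4,704.00


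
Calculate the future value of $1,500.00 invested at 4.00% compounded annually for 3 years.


Compound interest formula: A = P(1 + r/n)^(nt)
A = $1,500.00 × (1 + 0.04/1)^(1 × 3)
Growth factor: (1 + 0.04/1)^3 = 1.124864
A = $1,500.00 × 1.124864
A = $1,687.30

A = P(1 + r/n)^(nt) = $1,687.30


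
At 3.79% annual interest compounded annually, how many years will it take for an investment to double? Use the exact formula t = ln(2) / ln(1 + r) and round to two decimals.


Doubling condition: (1 + r)^t = 2
Take ln of both sides: t × ln(1 + r) = ln(2)
t = ln(2) / ln(1 + r)
t = 0.693147 / 0.037199
t = 18.63

t = ln(2) / ln(1 + r) = 18.63 years


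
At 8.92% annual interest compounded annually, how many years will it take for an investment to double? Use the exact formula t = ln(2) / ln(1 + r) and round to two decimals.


Doubling condition: (1 + r)^t = 2
Take ln of both sides: t × ln(1 + r) = ln(2)
t = ln(2) / ln(1 + r)
t = 0.693147 / 0.085443
t = 8.11

t = ln(2) / ln(1 + r) = 8.11 years


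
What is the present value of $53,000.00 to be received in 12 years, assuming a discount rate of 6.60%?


Present value formula: PV = FV / (1 + r)^t
PV = $53,000.00 / (1 + 0.066)^12
PV = $53,000.00 / 2.153210
PV = $24,614.41

PV = FV / (1 + r)^t = $24,614.41


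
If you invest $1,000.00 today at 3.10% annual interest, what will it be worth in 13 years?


Future value formula: FV = PV × (1 + r)^t
FV = $1,000.00 × (1 + 0.031)^13
FV = $1,000.00 × 1.487177
FV = $1,487.18

FV = PV × (1 + r)^t = $1,487.18


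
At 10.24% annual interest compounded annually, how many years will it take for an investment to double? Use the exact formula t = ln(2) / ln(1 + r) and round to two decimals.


Doubling condition: (1 + r)^t = 2
Take ln of both sides: t × ln(1 + r) = ln(2)
t = ln(2) / ln(1 + r)
t = 0.693147 / 0.097490
t = 7.11

t = ln(2) / ln(1 + r) = 7.11 years


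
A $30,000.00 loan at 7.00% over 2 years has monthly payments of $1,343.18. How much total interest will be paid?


Total paid over the life of the loan = PMT × n.
Total paid = $1,343.18 × 24 = $32,236.32
Total interest = total paid − principal = $32,236.32 − $30,000.00 = $2,236.32

Total interest = (PMT × n) - PV = $2,236.32


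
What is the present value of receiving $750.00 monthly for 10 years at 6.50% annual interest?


Present value of an ordinary annuity: PV = PMT × (1 − (1 + r)^(−n)) / r
Monthly rate r = 0.065/12 ≈ 0.00541667, n = 120
PV = $750.00 × (1 − (1 + 0.065/12)^(−120)) / (0.065/12)
PV = $750.00 × 88.0684997
PV = $66,051.37

PV = PMT × (1-(1+r)^(-n))/r = $66,051.37


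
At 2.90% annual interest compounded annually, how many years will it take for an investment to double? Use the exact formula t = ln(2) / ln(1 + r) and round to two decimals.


Doubling condition: (1 + r)^t = 2
Take ln of both sides: t × ln(1 + r) = ln(2)
t = ln(2) / ln(1 + r)
t = 0.693147 / 0.028587
t = 24.25

t = ln(2) / ln(1 + r) = 24.25 years


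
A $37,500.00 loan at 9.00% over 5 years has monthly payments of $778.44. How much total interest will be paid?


Total paid over the life of the loan = PMT × n.
Total paid = $778.44 × 60 = $46,706.40
Total interest = total paid − principal = $46,706.40 − $37,500.00 = $9,206.40

Total interest = (PMT × n) - PV = $9,206.40


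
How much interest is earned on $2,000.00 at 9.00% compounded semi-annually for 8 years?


Compound interest earned = final amount − principal.
A = P(1 + r/n)^(nt) = $2,000.00 × (1 + 0.09/2)^(2 × 8) = $4,044.74
Interest = A − P = $4,044.74 − $2,000.00 = $2,044.74

Interest = A - P = $2,044.74


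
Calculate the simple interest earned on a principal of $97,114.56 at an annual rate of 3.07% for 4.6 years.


Simple interest formula: I = P × r × t
I = $97,114.56 × 0.0307 × 4.6
I = $13,714.52

I = P × r × t = $13,714.52


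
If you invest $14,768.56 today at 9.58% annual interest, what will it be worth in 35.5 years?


Future value formula: FV = PV × (1 + r)^t
FV = $14,768.56 × (1 + 0.0958)^35.5
FV = $14,768.56 × 25.7312575
FV = $380,013.62

FV = PV × (1 + r)^t = $380,013.62


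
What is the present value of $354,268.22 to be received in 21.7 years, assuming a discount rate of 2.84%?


Present value formula: PV = FV / (1 + r)^t
PV = $354,268.22 / (1 + 0.0284)^21.7
PV = $354,268.22 / 1.8361869
PV = $192,936.91

PV = FV / (1 + r)^t = $192,936.91


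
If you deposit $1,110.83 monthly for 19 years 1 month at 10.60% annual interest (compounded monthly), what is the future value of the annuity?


Future value of an ordinary annuity: FV = PMT × ((1 + r)^n − 1) / r
Monthly rate r = 0.106/12 ≈ 0.00883333, n = 229
FV = $1,110.83 × ((1 + 0.106/12)^229 − 1) / (0.106/12)
FV = $1,110.83 × 735.041477
FV = $816,506.12

FV = PMT × ((1+r)^n - 1)/r = $816,506.12


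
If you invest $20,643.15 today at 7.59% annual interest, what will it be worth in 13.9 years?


Future value formula: FV = PV × (1 + r)^t
FV = $20,643.15 × (1 + 0.0759)^13.9
FV = $20,643.15 × 2.7645822
FV = $57,069.69

FV = PV × (1 + r)^t = $57,069.69


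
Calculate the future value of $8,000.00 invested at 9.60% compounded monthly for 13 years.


Compound interest formula: A = P(1 + r/n)^(nt)
A = $8,000.00 × (1 + 0.096/12)^(12 × 13)
Growth factor: (1 + 0.096/12)^156 = 3.466115
A = $8,000.00 × 3.466115
A = $27,728.92

A = P(1 + r/n)^(nt) = $27,728.92


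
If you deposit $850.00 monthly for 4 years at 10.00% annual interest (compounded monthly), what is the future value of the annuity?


Future value of an ordinary annuity: FV = PMT × ((1 + r)^n − 1) / r
Monthly rate r = 0.1/12 ≈ 0.00833333, n = 48
FV = $850.00 × ((1 + 0.1/12)^48 − 1) / (0.1/12)
FV = $850.00 × 58.722492
FV = $49,914.12

FV = PMT × ((1+r)^n - 1)/r = $49,914.12
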